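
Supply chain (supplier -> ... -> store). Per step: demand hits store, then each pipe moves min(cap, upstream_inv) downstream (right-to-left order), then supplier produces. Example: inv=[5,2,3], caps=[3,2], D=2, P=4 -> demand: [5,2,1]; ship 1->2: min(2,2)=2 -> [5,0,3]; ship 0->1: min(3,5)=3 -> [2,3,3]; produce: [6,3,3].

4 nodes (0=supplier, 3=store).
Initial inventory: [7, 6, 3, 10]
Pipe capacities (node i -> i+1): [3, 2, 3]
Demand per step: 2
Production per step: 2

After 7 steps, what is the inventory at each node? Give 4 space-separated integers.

Step 1: demand=2,sold=2 ship[2->3]=3 ship[1->2]=2 ship[0->1]=3 prod=2 -> inv=[6 7 2 11]
Step 2: demand=2,sold=2 ship[2->3]=2 ship[1->2]=2 ship[0->1]=3 prod=2 -> inv=[5 8 2 11]
Step 3: demand=2,sold=2 ship[2->3]=2 ship[1->2]=2 ship[0->1]=3 prod=2 -> inv=[4 9 2 11]
Step 4: demand=2,sold=2 ship[2->3]=2 ship[1->2]=2 ship[0->1]=3 prod=2 -> inv=[3 10 2 11]
Step 5: demand=2,sold=2 ship[2->3]=2 ship[1->2]=2 ship[0->1]=3 prod=2 -> inv=[2 11 2 11]
Step 6: demand=2,sold=2 ship[2->3]=2 ship[1->2]=2 ship[0->1]=2 prod=2 -> inv=[2 11 2 11]
Step 7: demand=2,sold=2 ship[2->3]=2 ship[1->2]=2 ship[0->1]=2 prod=2 -> inv=[2 11 2 11]

2 11 2 11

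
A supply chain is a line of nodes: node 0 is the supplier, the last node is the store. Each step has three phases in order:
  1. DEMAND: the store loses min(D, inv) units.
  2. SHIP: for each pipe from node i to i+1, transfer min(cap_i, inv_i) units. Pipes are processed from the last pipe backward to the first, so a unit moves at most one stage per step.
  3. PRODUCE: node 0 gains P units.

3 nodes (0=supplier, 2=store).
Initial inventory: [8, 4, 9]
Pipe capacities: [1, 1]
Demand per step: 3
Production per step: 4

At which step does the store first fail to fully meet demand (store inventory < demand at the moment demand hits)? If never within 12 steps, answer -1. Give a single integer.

Step 1: demand=3,sold=3 ship[1->2]=1 ship[0->1]=1 prod=4 -> [11 4 7]
Step 2: demand=3,sold=3 ship[1->2]=1 ship[0->1]=1 prod=4 -> [14 4 5]
Step 3: demand=3,sold=3 ship[1->2]=1 ship[0->1]=1 prod=4 -> [17 4 3]
Step 4: demand=3,sold=3 ship[1->2]=1 ship[0->1]=1 prod=4 -> [20 4 1]
Step 5: demand=3,sold=1 ship[1->2]=1 ship[0->1]=1 prod=4 -> [23 4 1]
Step 6: demand=3,sold=1 ship[1->2]=1 ship[0->1]=1 prod=4 -> [26 4 1]
Step 7: demand=3,sold=1 ship[1->2]=1 ship[0->1]=1 prod=4 -> [29 4 1]
Step 8: demand=3,sold=1 ship[1->2]=1 ship[0->1]=1 prod=4 -> [32 4 1]
Step 9: demand=3,sold=1 ship[1->2]=1 ship[0->1]=1 prod=4 -> [35 4 1]
Step 10: demand=3,sold=1 ship[1->2]=1 ship[0->1]=1 prod=4 -> [38 4 1]
Step 11: demand=3,sold=1 ship[1->2]=1 ship[0->1]=1 prod=4 -> [41 4 1]
Step 12: demand=3,sold=1 ship[1->2]=1 ship[0->1]=1 prod=4 -> [44 4 1]
First stockout at step 5

5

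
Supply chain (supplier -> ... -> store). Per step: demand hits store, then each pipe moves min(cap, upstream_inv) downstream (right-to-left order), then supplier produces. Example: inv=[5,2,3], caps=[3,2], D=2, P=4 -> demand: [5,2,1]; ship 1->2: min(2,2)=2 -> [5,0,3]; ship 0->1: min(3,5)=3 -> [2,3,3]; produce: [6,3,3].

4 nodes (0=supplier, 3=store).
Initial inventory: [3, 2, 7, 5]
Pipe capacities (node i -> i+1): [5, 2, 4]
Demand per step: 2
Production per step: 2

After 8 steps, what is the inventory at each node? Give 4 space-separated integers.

Step 1: demand=2,sold=2 ship[2->3]=4 ship[1->2]=2 ship[0->1]=3 prod=2 -> inv=[2 3 5 7]
Step 2: demand=2,sold=2 ship[2->3]=4 ship[1->2]=2 ship[0->1]=2 prod=2 -> inv=[2 3 3 9]
Step 3: demand=2,sold=2 ship[2->3]=3 ship[1->2]=2 ship[0->1]=2 prod=2 -> inv=[2 3 2 10]
Step 4: demand=2,sold=2 ship[2->3]=2 ship[1->2]=2 ship[0->1]=2 prod=2 -> inv=[2 3 2 10]
Step 5: demand=2,sold=2 ship[2->3]=2 ship[1->2]=2 ship[0->1]=2 prod=2 -> inv=[2 3 2 10]
Step 6: demand=2,sold=2 ship[2->3]=2 ship[1->2]=2 ship[0->1]=2 prod=2 -> inv=[2 3 2 10]
Step 7: demand=2,sold=2 ship[2->3]=2 ship[1->2]=2 ship[0->1]=2 prod=2 -> inv=[2 3 2 10]
Step 8: demand=2,sold=2 ship[2->3]=2 ship[1->2]=2 ship[0->1]=2 prod=2 -> inv=[2 3 2 10]

2 3 2 10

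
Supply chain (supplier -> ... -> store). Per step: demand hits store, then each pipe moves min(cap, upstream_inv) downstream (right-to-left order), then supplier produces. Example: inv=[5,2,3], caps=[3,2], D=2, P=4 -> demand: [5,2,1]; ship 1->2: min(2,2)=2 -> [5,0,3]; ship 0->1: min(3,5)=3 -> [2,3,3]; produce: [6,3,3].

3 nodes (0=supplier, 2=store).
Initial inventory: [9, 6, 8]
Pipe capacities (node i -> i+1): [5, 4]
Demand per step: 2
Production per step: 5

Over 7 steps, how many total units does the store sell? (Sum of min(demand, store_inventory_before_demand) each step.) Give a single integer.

Answer: 14

Derivation:
Step 1: sold=2 (running total=2) -> [9 7 10]
Step 2: sold=2 (running total=4) -> [9 8 12]
Step 3: sold=2 (running total=6) -> [9 9 14]
Step 4: sold=2 (running total=8) -> [9 10 16]
Step 5: sold=2 (running total=10) -> [9 11 18]
Step 6: sold=2 (running total=12) -> [9 12 20]
Step 7: sold=2 (running total=14) -> [9 13 22]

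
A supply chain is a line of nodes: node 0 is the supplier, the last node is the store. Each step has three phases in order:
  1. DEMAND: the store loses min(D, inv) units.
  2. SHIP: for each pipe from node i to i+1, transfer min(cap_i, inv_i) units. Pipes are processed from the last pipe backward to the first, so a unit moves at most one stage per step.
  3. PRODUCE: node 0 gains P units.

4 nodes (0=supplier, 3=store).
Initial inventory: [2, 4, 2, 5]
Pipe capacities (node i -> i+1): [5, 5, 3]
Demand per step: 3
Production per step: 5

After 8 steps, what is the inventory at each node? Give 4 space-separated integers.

Step 1: demand=3,sold=3 ship[2->3]=2 ship[1->2]=4 ship[0->1]=2 prod=5 -> inv=[5 2 4 4]
Step 2: demand=3,sold=3 ship[2->3]=3 ship[1->2]=2 ship[0->1]=5 prod=5 -> inv=[5 5 3 4]
Step 3: demand=3,sold=3 ship[2->3]=3 ship[1->2]=5 ship[0->1]=5 prod=5 -> inv=[5 5 5 4]
Step 4: demand=3,sold=3 ship[2->3]=3 ship[1->2]=5 ship[0->1]=5 prod=5 -> inv=[5 5 7 4]
Step 5: demand=3,sold=3 ship[2->3]=3 ship[1->2]=5 ship[0->1]=5 prod=5 -> inv=[5 5 9 4]
Step 6: demand=3,sold=3 ship[2->3]=3 ship[1->2]=5 ship[0->1]=5 prod=5 -> inv=[5 5 11 4]
Step 7: demand=3,sold=3 ship[2->3]=3 ship[1->2]=5 ship[0->1]=5 prod=5 -> inv=[5 5 13 4]
Step 8: demand=3,sold=3 ship[2->3]=3 ship[1->2]=5 ship[0->1]=5 prod=5 -> inv=[5 5 15 4]

5 5 15 4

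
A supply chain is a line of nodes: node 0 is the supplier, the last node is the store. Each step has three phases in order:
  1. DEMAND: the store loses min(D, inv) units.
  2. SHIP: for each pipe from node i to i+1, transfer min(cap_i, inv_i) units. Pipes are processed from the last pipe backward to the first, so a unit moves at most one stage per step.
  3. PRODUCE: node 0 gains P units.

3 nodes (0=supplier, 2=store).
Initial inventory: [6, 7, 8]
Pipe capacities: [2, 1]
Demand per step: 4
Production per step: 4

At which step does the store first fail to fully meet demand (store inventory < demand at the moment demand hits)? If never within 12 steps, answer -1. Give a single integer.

Step 1: demand=4,sold=4 ship[1->2]=1 ship[0->1]=2 prod=4 -> [8 8 5]
Step 2: demand=4,sold=4 ship[1->2]=1 ship[0->1]=2 prod=4 -> [10 9 2]
Step 3: demand=4,sold=2 ship[1->2]=1 ship[0->1]=2 prod=4 -> [12 10 1]
Step 4: demand=4,sold=1 ship[1->2]=1 ship[0->1]=2 prod=4 -> [14 11 1]
Step 5: demand=4,sold=1 ship[1->2]=1 ship[0->1]=2 prod=4 -> [16 12 1]
Step 6: demand=4,sold=1 ship[1->2]=1 ship[0->1]=2 prod=4 -> [18 13 1]
Step 7: demand=4,sold=1 ship[1->2]=1 ship[0->1]=2 prod=4 -> [20 14 1]
Step 8: demand=4,sold=1 ship[1->2]=1 ship[0->1]=2 prod=4 -> [22 15 1]
Step 9: demand=4,sold=1 ship[1->2]=1 ship[0->1]=2 prod=4 -> [24 16 1]
Step 10: demand=4,sold=1 ship[1->2]=1 ship[0->1]=2 prod=4 -> [26 17 1]
Step 11: demand=4,sold=1 ship[1->2]=1 ship[0->1]=2 prod=4 -> [28 18 1]
Step 12: demand=4,sold=1 ship[1->2]=1 ship[0->1]=2 prod=4 -> [30 19 1]
First stockout at step 3

3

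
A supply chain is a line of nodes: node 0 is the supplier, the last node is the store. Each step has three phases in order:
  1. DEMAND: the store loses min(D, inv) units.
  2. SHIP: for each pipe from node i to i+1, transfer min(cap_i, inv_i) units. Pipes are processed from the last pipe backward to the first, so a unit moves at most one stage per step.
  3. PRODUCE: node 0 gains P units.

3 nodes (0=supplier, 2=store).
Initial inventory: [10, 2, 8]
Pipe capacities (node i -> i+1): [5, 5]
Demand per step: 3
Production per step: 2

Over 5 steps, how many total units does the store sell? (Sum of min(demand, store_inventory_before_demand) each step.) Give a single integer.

Step 1: sold=3 (running total=3) -> [7 5 7]
Step 2: sold=3 (running total=6) -> [4 5 9]
Step 3: sold=3 (running total=9) -> [2 4 11]
Step 4: sold=3 (running total=12) -> [2 2 12]
Step 5: sold=3 (running total=15) -> [2 2 11]

Answer: 15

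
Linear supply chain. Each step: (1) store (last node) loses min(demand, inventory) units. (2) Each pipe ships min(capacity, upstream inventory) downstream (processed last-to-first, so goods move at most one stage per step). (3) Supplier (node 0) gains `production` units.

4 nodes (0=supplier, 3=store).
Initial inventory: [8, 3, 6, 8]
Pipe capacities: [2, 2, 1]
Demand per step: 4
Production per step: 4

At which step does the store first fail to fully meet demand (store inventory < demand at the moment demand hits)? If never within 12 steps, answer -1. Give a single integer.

Step 1: demand=4,sold=4 ship[2->3]=1 ship[1->2]=2 ship[0->1]=2 prod=4 -> [10 3 7 5]
Step 2: demand=4,sold=4 ship[2->3]=1 ship[1->2]=2 ship[0->1]=2 prod=4 -> [12 3 8 2]
Step 3: demand=4,sold=2 ship[2->3]=1 ship[1->2]=2 ship[0->1]=2 prod=4 -> [14 3 9 1]
Step 4: demand=4,sold=1 ship[2->3]=1 ship[1->2]=2 ship[0->1]=2 prod=4 -> [16 3 10 1]
Step 5: demand=4,sold=1 ship[2->3]=1 ship[1->2]=2 ship[0->1]=2 prod=4 -> [18 3 11 1]
Step 6: demand=4,sold=1 ship[2->3]=1 ship[1->2]=2 ship[0->1]=2 prod=4 -> [20 3 12 1]
Step 7: demand=4,sold=1 ship[2->3]=1 ship[1->2]=2 ship[0->1]=2 prod=4 -> [22 3 13 1]
Step 8: demand=4,sold=1 ship[2->3]=1 ship[1->2]=2 ship[0->1]=2 prod=4 -> [24 3 14 1]
Step 9: demand=4,sold=1 ship[2->3]=1 ship[1->2]=2 ship[0->1]=2 prod=4 -> [26 3 15 1]
Step 10: demand=4,sold=1 ship[2->3]=1 ship[1->2]=2 ship[0->1]=2 prod=4 -> [28 3 16 1]
Step 11: demand=4,sold=1 ship[2->3]=1 ship[1->2]=2 ship[0->1]=2 prod=4 -> [30 3 17 1]
Step 12: demand=4,sold=1 ship[2->3]=1 ship[1->2]=2 ship[0->1]=2 prod=4 -> [32 3 18 1]
First stockout at step 3

3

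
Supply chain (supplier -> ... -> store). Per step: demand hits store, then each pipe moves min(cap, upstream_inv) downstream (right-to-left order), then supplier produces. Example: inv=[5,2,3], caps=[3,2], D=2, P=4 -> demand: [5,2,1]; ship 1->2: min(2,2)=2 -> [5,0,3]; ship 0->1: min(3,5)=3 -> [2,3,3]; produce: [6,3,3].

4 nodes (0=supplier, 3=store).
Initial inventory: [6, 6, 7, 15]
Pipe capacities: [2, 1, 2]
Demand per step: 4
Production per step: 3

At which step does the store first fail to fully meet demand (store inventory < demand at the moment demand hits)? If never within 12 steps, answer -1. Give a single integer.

Step 1: demand=4,sold=4 ship[2->3]=2 ship[1->2]=1 ship[0->1]=2 prod=3 -> [7 7 6 13]
Step 2: demand=4,sold=4 ship[2->3]=2 ship[1->2]=1 ship[0->1]=2 prod=3 -> [8 8 5 11]
Step 3: demand=4,sold=4 ship[2->3]=2 ship[1->2]=1 ship[0->1]=2 prod=3 -> [9 9 4 9]
Step 4: demand=4,sold=4 ship[2->3]=2 ship[1->2]=1 ship[0->1]=2 prod=3 -> [10 10 3 7]
Step 5: demand=4,sold=4 ship[2->3]=2 ship[1->2]=1 ship[0->1]=2 prod=3 -> [11 11 2 5]
Step 6: demand=4,sold=4 ship[2->3]=2 ship[1->2]=1 ship[0->1]=2 prod=3 -> [12 12 1 3]
Step 7: demand=4,sold=3 ship[2->3]=1 ship[1->2]=1 ship[0->1]=2 prod=3 -> [13 13 1 1]
Step 8: demand=4,sold=1 ship[2->3]=1 ship[1->2]=1 ship[0->1]=2 prod=3 -> [14 14 1 1]
Step 9: demand=4,sold=1 ship[2->3]=1 ship[1->2]=1 ship[0->1]=2 prod=3 -> [15 15 1 1]
Step 10: demand=4,sold=1 ship[2->3]=1 ship[1->2]=1 ship[0->1]=2 prod=3 -> [16 16 1 1]
Step 11: demand=4,sold=1 ship[2->3]=1 ship[1->2]=1 ship[0->1]=2 prod=3 -> [17 17 1 1]
Step 12: demand=4,sold=1 ship[2->3]=1 ship[1->2]=1 ship[0->1]=2 prod=3 -> [18 18 1 1]
First stockout at step 7

7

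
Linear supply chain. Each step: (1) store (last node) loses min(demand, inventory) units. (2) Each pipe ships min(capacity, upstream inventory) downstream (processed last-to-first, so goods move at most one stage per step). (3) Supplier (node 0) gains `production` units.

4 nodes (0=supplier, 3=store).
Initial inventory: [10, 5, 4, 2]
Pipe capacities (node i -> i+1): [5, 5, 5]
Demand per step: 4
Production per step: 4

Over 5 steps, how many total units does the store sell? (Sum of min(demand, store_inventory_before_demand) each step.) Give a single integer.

Answer: 18

Derivation:
Step 1: sold=2 (running total=2) -> [9 5 5 4]
Step 2: sold=4 (running total=6) -> [8 5 5 5]
Step 3: sold=4 (running total=10) -> [7 5 5 6]
Step 4: sold=4 (running total=14) -> [6 5 5 7]
Step 5: sold=4 (running total=18) -> [5 5 5 8]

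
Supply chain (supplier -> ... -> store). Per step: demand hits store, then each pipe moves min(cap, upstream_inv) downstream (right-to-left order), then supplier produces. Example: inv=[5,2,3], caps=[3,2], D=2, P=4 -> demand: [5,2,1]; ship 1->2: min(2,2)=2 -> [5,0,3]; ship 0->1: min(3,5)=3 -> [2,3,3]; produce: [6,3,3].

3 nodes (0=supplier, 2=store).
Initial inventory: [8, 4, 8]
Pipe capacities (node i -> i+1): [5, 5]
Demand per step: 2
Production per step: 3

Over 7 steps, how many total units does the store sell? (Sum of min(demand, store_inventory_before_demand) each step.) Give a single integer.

Answer: 14

Derivation:
Step 1: sold=2 (running total=2) -> [6 5 10]
Step 2: sold=2 (running total=4) -> [4 5 13]
Step 3: sold=2 (running total=6) -> [3 4 16]
Step 4: sold=2 (running total=8) -> [3 3 18]
Step 5: sold=2 (running total=10) -> [3 3 19]
Step 6: sold=2 (running total=12) -> [3 3 20]
Step 7: sold=2 (running total=14) -> [3 3 21]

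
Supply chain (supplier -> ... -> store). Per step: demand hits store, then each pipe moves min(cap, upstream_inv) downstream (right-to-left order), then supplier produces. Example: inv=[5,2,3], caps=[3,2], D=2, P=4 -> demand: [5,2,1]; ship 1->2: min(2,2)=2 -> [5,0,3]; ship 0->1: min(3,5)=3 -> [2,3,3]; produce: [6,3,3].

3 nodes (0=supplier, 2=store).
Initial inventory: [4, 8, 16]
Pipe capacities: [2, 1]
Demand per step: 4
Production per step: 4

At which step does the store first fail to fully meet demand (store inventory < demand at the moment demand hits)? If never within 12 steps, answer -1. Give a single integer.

Step 1: demand=4,sold=4 ship[1->2]=1 ship[0->1]=2 prod=4 -> [6 9 13]
Step 2: demand=4,sold=4 ship[1->2]=1 ship[0->1]=2 prod=4 -> [8 10 10]
Step 3: demand=4,sold=4 ship[1->2]=1 ship[0->1]=2 prod=4 -> [10 11 7]
Step 4: demand=4,sold=4 ship[1->2]=1 ship[0->1]=2 prod=4 -> [12 12 4]
Step 5: demand=4,sold=4 ship[1->2]=1 ship[0->1]=2 prod=4 -> [14 13 1]
Step 6: demand=4,sold=1 ship[1->2]=1 ship[0->1]=2 prod=4 -> [16 14 1]
Step 7: demand=4,sold=1 ship[1->2]=1 ship[0->1]=2 prod=4 -> [18 15 1]
Step 8: demand=4,sold=1 ship[1->2]=1 ship[0->1]=2 prod=4 -> [20 16 1]
Step 9: demand=4,sold=1 ship[1->2]=1 ship[0->1]=2 prod=4 -> [22 17 1]
Step 10: demand=4,sold=1 ship[1->2]=1 ship[0->1]=2 prod=4 -> [24 18 1]
Step 11: demand=4,sold=1 ship[1->2]=1 ship[0->1]=2 prod=4 -> [26 19 1]
Step 12: demand=4,sold=1 ship[1->2]=1 ship[0->1]=2 prod=4 -> [28 20 1]
First stockout at step 6

6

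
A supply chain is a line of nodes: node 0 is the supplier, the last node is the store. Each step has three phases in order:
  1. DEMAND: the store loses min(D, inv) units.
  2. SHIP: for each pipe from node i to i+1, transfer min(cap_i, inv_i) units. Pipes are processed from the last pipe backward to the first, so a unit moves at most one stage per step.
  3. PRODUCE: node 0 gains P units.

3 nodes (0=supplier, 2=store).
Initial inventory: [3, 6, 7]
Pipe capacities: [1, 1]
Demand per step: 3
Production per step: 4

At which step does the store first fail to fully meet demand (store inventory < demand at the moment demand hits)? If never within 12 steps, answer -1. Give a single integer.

Step 1: demand=3,sold=3 ship[1->2]=1 ship[0->1]=1 prod=4 -> [6 6 5]
Step 2: demand=3,sold=3 ship[1->2]=1 ship[0->1]=1 prod=4 -> [9 6 3]
Step 3: demand=3,sold=3 ship[1->2]=1 ship[0->1]=1 prod=4 -> [12 6 1]
Step 4: demand=3,sold=1 ship[1->2]=1 ship[0->1]=1 prod=4 -> [15 6 1]
Step 5: demand=3,sold=1 ship[1->2]=1 ship[0->1]=1 prod=4 -> [18 6 1]
Step 6: demand=3,sold=1 ship[1->2]=1 ship[0->1]=1 prod=4 -> [21 6 1]
Step 7: demand=3,sold=1 ship[1->2]=1 ship[0->1]=1 prod=4 -> [24 6 1]
Step 8: demand=3,sold=1 ship[1->2]=1 ship[0->1]=1 prod=4 -> [27 6 1]
Step 9: demand=3,sold=1 ship[1->2]=1 ship[0->1]=1 prod=4 -> [30 6 1]
Step 10: demand=3,sold=1 ship[1->2]=1 ship[0->1]=1 prod=4 -> [33 6 1]
Step 11: demand=3,sold=1 ship[1->2]=1 ship[0->1]=1 prod=4 -> [36 6 1]
Step 12: demand=3,sold=1 ship[1->2]=1 ship[0->1]=1 prod=4 -> [39 6 1]
First stockout at step 4

4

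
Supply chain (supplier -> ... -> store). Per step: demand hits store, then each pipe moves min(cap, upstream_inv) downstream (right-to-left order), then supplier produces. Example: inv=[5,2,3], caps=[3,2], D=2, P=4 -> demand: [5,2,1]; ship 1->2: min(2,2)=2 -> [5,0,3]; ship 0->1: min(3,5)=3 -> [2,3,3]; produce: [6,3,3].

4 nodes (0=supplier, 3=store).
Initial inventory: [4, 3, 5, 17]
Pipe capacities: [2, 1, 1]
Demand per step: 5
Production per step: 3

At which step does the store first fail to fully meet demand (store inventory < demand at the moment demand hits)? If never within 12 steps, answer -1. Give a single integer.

Step 1: demand=5,sold=5 ship[2->3]=1 ship[1->2]=1 ship[0->1]=2 prod=3 -> [5 4 5 13]
Step 2: demand=5,sold=5 ship[2->3]=1 ship[1->2]=1 ship[0->1]=2 prod=3 -> [6 5 5 9]
Step 3: demand=5,sold=5 ship[2->3]=1 ship[1->2]=1 ship[0->1]=2 prod=3 -> [7 6 5 5]
Step 4: demand=5,sold=5 ship[2->3]=1 ship[1->2]=1 ship[0->1]=2 prod=3 -> [8 7 5 1]
Step 5: demand=5,sold=1 ship[2->3]=1 ship[1->2]=1 ship[0->1]=2 prod=3 -> [9 8 5 1]
Step 6: demand=5,sold=1 ship[2->3]=1 ship[1->2]=1 ship[0->1]=2 prod=3 -> [10 9 5 1]
Step 7: demand=5,sold=1 ship[2->3]=1 ship[1->2]=1 ship[0->1]=2 prod=3 -> [11 10 5 1]
Step 8: demand=5,sold=1 ship[2->3]=1 ship[1->2]=1 ship[0->1]=2 prod=3 -> [12 11 5 1]
Step 9: demand=5,sold=1 ship[2->3]=1 ship[1->2]=1 ship[0->1]=2 prod=3 -> [13 12 5 1]
Step 10: demand=5,sold=1 ship[2->3]=1 ship[1->2]=1 ship[0->1]=2 prod=3 -> [14 13 5 1]
Step 11: demand=5,sold=1 ship[2->3]=1 ship[1->2]=1 ship[0->1]=2 prod=3 -> [15 14 5 1]
Step 12: demand=5,sold=1 ship[2->3]=1 ship[1->2]=1 ship[0->1]=2 prod=3 -> [16 15 5 1]
First stockout at step 5

5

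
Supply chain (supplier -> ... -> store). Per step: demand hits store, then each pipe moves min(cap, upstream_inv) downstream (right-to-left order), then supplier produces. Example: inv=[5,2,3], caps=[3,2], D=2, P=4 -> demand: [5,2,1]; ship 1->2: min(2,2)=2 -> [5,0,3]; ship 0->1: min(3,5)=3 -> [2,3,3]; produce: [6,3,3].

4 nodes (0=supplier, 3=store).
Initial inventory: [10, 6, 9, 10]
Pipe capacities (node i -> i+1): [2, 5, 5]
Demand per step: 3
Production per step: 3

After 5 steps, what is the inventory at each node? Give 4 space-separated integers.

Step 1: demand=3,sold=3 ship[2->3]=5 ship[1->2]=5 ship[0->1]=2 prod=3 -> inv=[11 3 9 12]
Step 2: demand=3,sold=3 ship[2->3]=5 ship[1->2]=3 ship[0->1]=2 prod=3 -> inv=[12 2 7 14]
Step 3: demand=3,sold=3 ship[2->3]=5 ship[1->2]=2 ship[0->1]=2 prod=3 -> inv=[13 2 4 16]
Step 4: demand=3,sold=3 ship[2->3]=4 ship[1->2]=2 ship[0->1]=2 prod=3 -> inv=[14 2 2 17]
Step 5: demand=3,sold=3 ship[2->3]=2 ship[1->2]=2 ship[0->1]=2 prod=3 -> inv=[15 2 2 16]

15 2 2 16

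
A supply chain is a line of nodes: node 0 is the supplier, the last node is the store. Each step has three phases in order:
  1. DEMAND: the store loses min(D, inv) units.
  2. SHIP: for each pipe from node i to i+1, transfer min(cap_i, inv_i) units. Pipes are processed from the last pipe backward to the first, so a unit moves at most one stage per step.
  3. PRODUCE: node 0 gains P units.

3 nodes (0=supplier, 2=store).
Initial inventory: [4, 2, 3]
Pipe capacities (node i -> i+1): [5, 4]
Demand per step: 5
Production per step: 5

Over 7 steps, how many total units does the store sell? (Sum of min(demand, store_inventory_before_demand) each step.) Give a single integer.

Step 1: sold=3 (running total=3) -> [5 4 2]
Step 2: sold=2 (running total=5) -> [5 5 4]
Step 3: sold=4 (running total=9) -> [5 6 4]
Step 4: sold=4 (running total=13) -> [5 7 4]
Step 5: sold=4 (running total=17) -> [5 8 4]
Step 6: sold=4 (running total=21) -> [5 9 4]
Step 7: sold=4 (running total=25) -> [5 10 4]

Answer: 25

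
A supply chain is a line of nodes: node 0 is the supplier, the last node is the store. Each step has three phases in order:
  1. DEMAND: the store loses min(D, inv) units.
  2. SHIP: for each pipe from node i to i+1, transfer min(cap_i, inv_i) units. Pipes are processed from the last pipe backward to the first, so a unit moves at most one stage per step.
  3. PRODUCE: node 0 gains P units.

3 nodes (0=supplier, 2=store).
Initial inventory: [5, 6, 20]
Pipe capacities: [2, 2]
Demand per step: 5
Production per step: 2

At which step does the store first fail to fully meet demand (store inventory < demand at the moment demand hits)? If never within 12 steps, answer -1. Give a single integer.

Step 1: demand=5,sold=5 ship[1->2]=2 ship[0->1]=2 prod=2 -> [5 6 17]
Step 2: demand=5,sold=5 ship[1->2]=2 ship[0->1]=2 prod=2 -> [5 6 14]
Step 3: demand=5,sold=5 ship[1->2]=2 ship[0->1]=2 prod=2 -> [5 6 11]
Step 4: demand=5,sold=5 ship[1->2]=2 ship[0->1]=2 prod=2 -> [5 6 8]
Step 5: demand=5,sold=5 ship[1->2]=2 ship[0->1]=2 prod=2 -> [5 6 5]
Step 6: demand=5,sold=5 ship[1->2]=2 ship[0->1]=2 prod=2 -> [5 6 2]
Step 7: demand=5,sold=2 ship[1->2]=2 ship[0->1]=2 prod=2 -> [5 6 2]
Step 8: demand=5,sold=2 ship[1->2]=2 ship[0->1]=2 prod=2 -> [5 6 2]
Step 9: demand=5,sold=2 ship[1->2]=2 ship[0->1]=2 prod=2 -> [5 6 2]
Step 10: demand=5,sold=2 ship[1->2]=2 ship[0->1]=2 prod=2 -> [5 6 2]
Step 11: demand=5,sold=2 ship[1->2]=2 ship[0->1]=2 prod=2 -> [5 6 2]
Step 12: demand=5,sold=2 ship[1->2]=2 ship[0->1]=2 prod=2 -> [5 6 2]
First stockout at step 7

7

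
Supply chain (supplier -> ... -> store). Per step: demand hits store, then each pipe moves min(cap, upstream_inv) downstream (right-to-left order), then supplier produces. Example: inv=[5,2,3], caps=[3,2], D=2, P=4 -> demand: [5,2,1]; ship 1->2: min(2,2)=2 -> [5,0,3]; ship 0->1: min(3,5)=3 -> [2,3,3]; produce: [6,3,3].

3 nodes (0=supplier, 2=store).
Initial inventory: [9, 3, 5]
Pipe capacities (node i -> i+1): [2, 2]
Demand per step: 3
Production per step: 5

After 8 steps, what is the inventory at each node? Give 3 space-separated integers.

Step 1: demand=3,sold=3 ship[1->2]=2 ship[0->1]=2 prod=5 -> inv=[12 3 4]
Step 2: demand=3,sold=3 ship[1->2]=2 ship[0->1]=2 prod=5 -> inv=[15 3 3]
Step 3: demand=3,sold=3 ship[1->2]=2 ship[0->1]=2 prod=5 -> inv=[18 3 2]
Step 4: demand=3,sold=2 ship[1->2]=2 ship[0->1]=2 prod=5 -> inv=[21 3 2]
Step 5: demand=3,sold=2 ship[1->2]=2 ship[0->1]=2 prod=5 -> inv=[24 3 2]
Step 6: demand=3,sold=2 ship[1->2]=2 ship[0->1]=2 prod=5 -> inv=[27 3 2]
Step 7: demand=3,sold=2 ship[1->2]=2 ship[0->1]=2 prod=5 -> inv=[30 3 2]
Step 8: demand=3,sold=2 ship[1->2]=2 ship[0->1]=2 prod=5 -> inv=[33 3 2]

33 3 2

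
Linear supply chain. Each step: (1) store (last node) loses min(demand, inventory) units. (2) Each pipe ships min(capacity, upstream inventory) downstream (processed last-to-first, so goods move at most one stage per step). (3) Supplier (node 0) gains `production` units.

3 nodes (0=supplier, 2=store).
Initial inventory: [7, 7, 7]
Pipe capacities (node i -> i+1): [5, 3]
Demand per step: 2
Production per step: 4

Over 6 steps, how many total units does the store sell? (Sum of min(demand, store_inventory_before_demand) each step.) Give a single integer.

Step 1: sold=2 (running total=2) -> [6 9 8]
Step 2: sold=2 (running total=4) -> [5 11 9]
Step 3: sold=2 (running total=6) -> [4 13 10]
Step 4: sold=2 (running total=8) -> [4 14 11]
Step 5: sold=2 (running total=10) -> [4 15 12]
Step 6: sold=2 (running total=12) -> [4 16 13]

Answer: 12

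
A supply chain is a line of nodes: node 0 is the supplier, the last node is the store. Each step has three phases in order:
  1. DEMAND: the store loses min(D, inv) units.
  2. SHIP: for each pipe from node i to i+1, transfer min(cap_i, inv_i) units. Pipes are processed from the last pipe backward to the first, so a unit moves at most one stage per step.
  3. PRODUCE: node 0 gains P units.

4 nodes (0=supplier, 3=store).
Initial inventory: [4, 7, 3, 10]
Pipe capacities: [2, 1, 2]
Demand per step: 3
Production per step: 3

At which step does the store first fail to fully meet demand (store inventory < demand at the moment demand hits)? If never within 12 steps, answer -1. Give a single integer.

Step 1: demand=3,sold=3 ship[2->3]=2 ship[1->2]=1 ship[0->1]=2 prod=3 -> [5 8 2 9]
Step 2: demand=3,sold=3 ship[2->3]=2 ship[1->2]=1 ship[0->1]=2 prod=3 -> [6 9 1 8]
Step 3: demand=3,sold=3 ship[2->3]=1 ship[1->2]=1 ship[0->1]=2 prod=3 -> [7 10 1 6]
Step 4: demand=3,sold=3 ship[2->3]=1 ship[1->2]=1 ship[0->1]=2 prod=3 -> [8 11 1 4]
Step 5: demand=3,sold=3 ship[2->3]=1 ship[1->2]=1 ship[0->1]=2 prod=3 -> [9 12 1 2]
Step 6: demand=3,sold=2 ship[2->3]=1 ship[1->2]=1 ship[0->1]=2 prod=3 -> [10 13 1 1]
Step 7: demand=3,sold=1 ship[2->3]=1 ship[1->2]=1 ship[0->1]=2 prod=3 -> [11 14 1 1]
Step 8: demand=3,sold=1 ship[2->3]=1 ship[1->2]=1 ship[0->1]=2 prod=3 -> [12 15 1 1]
Step 9: demand=3,sold=1 ship[2->3]=1 ship[1->2]=1 ship[0->1]=2 prod=3 -> [13 16 1 1]
Step 10: demand=3,sold=1 ship[2->3]=1 ship[1->2]=1 ship[0->1]=2 prod=3 -> [14 17 1 1]
Step 11: demand=3,sold=1 ship[2->3]=1 ship[1->2]=1 ship[0->1]=2 prod=3 -> [15 18 1 1]
Step 12: demand=3,sold=1 ship[2->3]=1 ship[1->2]=1 ship[0->1]=2 prod=3 -> [16 19 1 1]
First stockout at step 6

6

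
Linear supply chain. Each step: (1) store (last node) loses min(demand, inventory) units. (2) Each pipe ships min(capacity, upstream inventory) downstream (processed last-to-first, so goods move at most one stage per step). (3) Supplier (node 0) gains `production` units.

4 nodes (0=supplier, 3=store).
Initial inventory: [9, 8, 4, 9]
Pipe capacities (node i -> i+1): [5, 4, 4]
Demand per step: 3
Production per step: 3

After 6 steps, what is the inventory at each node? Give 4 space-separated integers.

Step 1: demand=3,sold=3 ship[2->3]=4 ship[1->2]=4 ship[0->1]=5 prod=3 -> inv=[7 9 4 10]
Step 2: demand=3,sold=3 ship[2->3]=4 ship[1->2]=4 ship[0->1]=5 prod=3 -> inv=[5 10 4 11]
Step 3: demand=3,sold=3 ship[2->3]=4 ship[1->2]=4 ship[0->1]=5 prod=3 -> inv=[3 11 4 12]
Step 4: demand=3,sold=3 ship[2->3]=4 ship[1->2]=4 ship[0->1]=3 prod=3 -> inv=[3 10 4 13]
Step 5: demand=3,sold=3 ship[2->3]=4 ship[1->2]=4 ship[0->1]=3 prod=3 -> inv=[3 9 4 14]
Step 6: demand=3,sold=3 ship[2->3]=4 ship[1->2]=4 ship[0->1]=3 prod=3 -> inv=[3 8 4 15]

3 8 4 15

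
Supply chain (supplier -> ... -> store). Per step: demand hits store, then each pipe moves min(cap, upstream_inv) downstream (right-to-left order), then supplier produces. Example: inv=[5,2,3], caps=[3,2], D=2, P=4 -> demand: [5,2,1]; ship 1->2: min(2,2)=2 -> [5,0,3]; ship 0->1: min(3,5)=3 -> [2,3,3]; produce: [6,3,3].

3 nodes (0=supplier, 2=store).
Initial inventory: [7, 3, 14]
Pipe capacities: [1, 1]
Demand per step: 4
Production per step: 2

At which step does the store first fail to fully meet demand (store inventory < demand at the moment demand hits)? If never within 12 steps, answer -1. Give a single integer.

Step 1: demand=4,sold=4 ship[1->2]=1 ship[0->1]=1 prod=2 -> [8 3 11]
Step 2: demand=4,sold=4 ship[1->2]=1 ship[0->1]=1 prod=2 -> [9 3 8]
Step 3: demand=4,sold=4 ship[1->2]=1 ship[0->1]=1 prod=2 -> [10 3 5]
Step 4: demand=4,sold=4 ship[1->2]=1 ship[0->1]=1 prod=2 -> [11 3 2]
Step 5: demand=4,sold=2 ship[1->2]=1 ship[0->1]=1 prod=2 -> [12 3 1]
Step 6: demand=4,sold=1 ship[1->2]=1 ship[0->1]=1 prod=2 -> [13 3 1]
Step 7: demand=4,sold=1 ship[1->2]=1 ship[0->1]=1 prod=2 -> [14 3 1]
Step 8: demand=4,sold=1 ship[1->2]=1 ship[0->1]=1 prod=2 -> [15 3 1]
Step 9: demand=4,sold=1 ship[1->2]=1 ship[0->1]=1 prod=2 -> [16 3 1]
Step 10: demand=4,sold=1 ship[1->2]=1 ship[0->1]=1 prod=2 -> [17 3 1]
Step 11: demand=4,sold=1 ship[1->2]=1 ship[0->1]=1 prod=2 -> [18 3 1]
Step 12: demand=4,sold=1 ship[1->2]=1 ship[0->1]=1 prod=2 -> [19 3 1]
First stockout at step 5

5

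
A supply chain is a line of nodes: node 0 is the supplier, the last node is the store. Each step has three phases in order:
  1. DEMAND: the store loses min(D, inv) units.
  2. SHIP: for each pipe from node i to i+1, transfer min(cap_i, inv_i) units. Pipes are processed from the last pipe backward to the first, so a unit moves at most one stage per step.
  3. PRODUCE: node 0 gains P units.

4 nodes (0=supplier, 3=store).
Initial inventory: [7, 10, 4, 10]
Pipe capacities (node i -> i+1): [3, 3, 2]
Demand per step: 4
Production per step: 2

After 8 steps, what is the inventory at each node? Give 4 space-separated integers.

Step 1: demand=4,sold=4 ship[2->3]=2 ship[1->2]=3 ship[0->1]=3 prod=2 -> inv=[6 10 5 8]
Step 2: demand=4,sold=4 ship[2->3]=2 ship[1->2]=3 ship[0->1]=3 prod=2 -> inv=[5 10 6 6]
Step 3: demand=4,sold=4 ship[2->3]=2 ship[1->2]=3 ship[0->1]=3 prod=2 -> inv=[4 10 7 4]
Step 4: demand=4,sold=4 ship[2->3]=2 ship[1->2]=3 ship[0->1]=3 prod=2 -> inv=[3 10 8 2]
Step 5: demand=4,sold=2 ship[2->3]=2 ship[1->2]=3 ship[0->1]=3 prod=2 -> inv=[2 10 9 2]
Step 6: demand=4,sold=2 ship[2->3]=2 ship[1->2]=3 ship[0->1]=2 prod=2 -> inv=[2 9 10 2]
Step 7: demand=4,sold=2 ship[2->3]=2 ship[1->2]=3 ship[0->1]=2 prod=2 -> inv=[2 8 11 2]
Step 8: demand=4,sold=2 ship[2->3]=2 ship[1->2]=3 ship[0->1]=2 prod=2 -> inv=[2 7 12 2]

2 7 12 2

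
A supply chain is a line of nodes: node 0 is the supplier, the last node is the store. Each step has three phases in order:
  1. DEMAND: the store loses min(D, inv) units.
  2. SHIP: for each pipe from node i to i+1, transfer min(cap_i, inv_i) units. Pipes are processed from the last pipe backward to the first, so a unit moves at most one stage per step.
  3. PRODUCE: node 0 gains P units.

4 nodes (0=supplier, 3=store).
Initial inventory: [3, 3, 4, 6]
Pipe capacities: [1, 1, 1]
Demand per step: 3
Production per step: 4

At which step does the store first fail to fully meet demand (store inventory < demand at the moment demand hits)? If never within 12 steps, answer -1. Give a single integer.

Step 1: demand=3,sold=3 ship[2->3]=1 ship[1->2]=1 ship[0->1]=1 prod=4 -> [6 3 4 4]
Step 2: demand=3,sold=3 ship[2->3]=1 ship[1->2]=1 ship[0->1]=1 prod=4 -> [9 3 4 2]
Step 3: demand=3,sold=2 ship[2->3]=1 ship[1->2]=1 ship[0->1]=1 prod=4 -> [12 3 4 1]
Step 4: demand=3,sold=1 ship[2->3]=1 ship[1->2]=1 ship[0->1]=1 prod=4 -> [15 3 4 1]
Step 5: demand=3,sold=1 ship[2->3]=1 ship[1->2]=1 ship[0->1]=1 prod=4 -> [18 3 4 1]
Step 6: demand=3,sold=1 ship[2->3]=1 ship[1->2]=1 ship[0->1]=1 prod=4 -> [21 3 4 1]
Step 7: demand=3,sold=1 ship[2->3]=1 ship[1->2]=1 ship[0->1]=1 prod=4 -> [24 3 4 1]
Step 8: demand=3,sold=1 ship[2->3]=1 ship[1->2]=1 ship[0->1]=1 prod=4 -> [27 3 4 1]
Step 9: demand=3,sold=1 ship[2->3]=1 ship[1->2]=1 ship[0->1]=1 prod=4 -> [30 3 4 1]
Step 10: demand=3,sold=1 ship[2->3]=1 ship[1->2]=1 ship[0->1]=1 prod=4 -> [33 3 4 1]
Step 11: demand=3,sold=1 ship[2->3]=1 ship[1->2]=1 ship[0->1]=1 prod=4 -> [36 3 4 1]
Step 12: demand=3,sold=1 ship[2->3]=1 ship[1->2]=1 ship[0->1]=1 prod=4 -> [39 3 4 1]
First stockout at step 3

3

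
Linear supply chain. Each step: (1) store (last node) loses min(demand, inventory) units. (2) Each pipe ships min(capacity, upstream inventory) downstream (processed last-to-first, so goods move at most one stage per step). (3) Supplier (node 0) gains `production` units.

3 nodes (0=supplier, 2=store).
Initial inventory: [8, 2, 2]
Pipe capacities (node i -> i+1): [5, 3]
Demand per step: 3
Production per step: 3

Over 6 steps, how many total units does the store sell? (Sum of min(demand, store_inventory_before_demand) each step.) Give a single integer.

Step 1: sold=2 (running total=2) -> [6 5 2]
Step 2: sold=2 (running total=4) -> [4 7 3]
Step 3: sold=3 (running total=7) -> [3 8 3]
Step 4: sold=3 (running total=10) -> [3 8 3]
Step 5: sold=3 (running total=13) -> [3 8 3]
Step 6: sold=3 (running total=16) -> [3 8 3]

Answer: 16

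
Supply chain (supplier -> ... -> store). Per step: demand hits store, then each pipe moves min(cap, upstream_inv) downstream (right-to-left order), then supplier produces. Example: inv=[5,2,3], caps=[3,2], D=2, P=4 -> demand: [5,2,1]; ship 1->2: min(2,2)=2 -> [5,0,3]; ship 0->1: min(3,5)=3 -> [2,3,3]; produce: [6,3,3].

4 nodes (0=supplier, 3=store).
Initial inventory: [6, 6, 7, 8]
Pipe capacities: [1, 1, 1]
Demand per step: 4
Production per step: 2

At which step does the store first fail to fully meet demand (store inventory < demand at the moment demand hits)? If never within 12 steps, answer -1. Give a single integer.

Step 1: demand=4,sold=4 ship[2->3]=1 ship[1->2]=1 ship[0->1]=1 prod=2 -> [7 6 7 5]
Step 2: demand=4,sold=4 ship[2->3]=1 ship[1->2]=1 ship[0->1]=1 prod=2 -> [8 6 7 2]
Step 3: demand=4,sold=2 ship[2->3]=1 ship[1->2]=1 ship[0->1]=1 prod=2 -> [9 6 7 1]
Step 4: demand=4,sold=1 ship[2->3]=1 ship[1->2]=1 ship[0->1]=1 prod=2 -> [10 6 7 1]
Step 5: demand=4,sold=1 ship[2->3]=1 ship[1->2]=1 ship[0->1]=1 prod=2 -> [11 6 7 1]
Step 6: demand=4,sold=1 ship[2->3]=1 ship[1->2]=1 ship[0->1]=1 prod=2 -> [12 6 7 1]
Step 7: demand=4,sold=1 ship[2->3]=1 ship[1->2]=1 ship[0->1]=1 prod=2 -> [13 6 7 1]
Step 8: demand=4,sold=1 ship[2->3]=1 ship[1->2]=1 ship[0->1]=1 prod=2 -> [14 6 7 1]
Step 9: demand=4,sold=1 ship[2->3]=1 ship[1->2]=1 ship[0->1]=1 prod=2 -> [15 6 7 1]
Step 10: demand=4,sold=1 ship[2->3]=1 ship[1->2]=1 ship[0->1]=1 prod=2 -> [16 6 7 1]
Step 11: demand=4,sold=1 ship[2->3]=1 ship[1->2]=1 ship[0->1]=1 prod=2 -> [17 6 7 1]
Step 12: demand=4,sold=1 ship[2->3]=1 ship[1->2]=1 ship[0->1]=1 prod=2 -> [18 6 7 1]
First stockout at step 3

3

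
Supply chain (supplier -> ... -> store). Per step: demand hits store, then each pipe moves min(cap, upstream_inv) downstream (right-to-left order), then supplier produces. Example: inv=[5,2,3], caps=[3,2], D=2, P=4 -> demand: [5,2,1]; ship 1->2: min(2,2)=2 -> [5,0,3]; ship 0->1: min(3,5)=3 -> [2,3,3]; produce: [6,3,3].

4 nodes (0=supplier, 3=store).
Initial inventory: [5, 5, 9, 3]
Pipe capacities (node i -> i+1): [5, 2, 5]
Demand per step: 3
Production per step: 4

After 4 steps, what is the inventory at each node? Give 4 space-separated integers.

Step 1: demand=3,sold=3 ship[2->3]=5 ship[1->2]=2 ship[0->1]=5 prod=4 -> inv=[4 8 6 5]
Step 2: demand=3,sold=3 ship[2->3]=5 ship[1->2]=2 ship[0->1]=4 prod=4 -> inv=[4 10 3 7]
Step 3: demand=3,sold=3 ship[2->3]=3 ship[1->2]=2 ship[0->1]=4 prod=4 -> inv=[4 12 2 7]
Step 4: demand=3,sold=3 ship[2->3]=2 ship[1->2]=2 ship[0->1]=4 prod=4 -> inv=[4 14 2 6]

4 14 2 6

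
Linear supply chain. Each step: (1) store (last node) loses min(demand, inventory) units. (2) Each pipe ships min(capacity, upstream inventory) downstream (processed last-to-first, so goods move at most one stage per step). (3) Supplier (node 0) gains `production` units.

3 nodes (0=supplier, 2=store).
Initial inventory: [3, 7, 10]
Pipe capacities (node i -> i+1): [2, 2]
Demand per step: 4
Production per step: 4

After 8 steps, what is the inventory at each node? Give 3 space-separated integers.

Step 1: demand=4,sold=4 ship[1->2]=2 ship[0->1]=2 prod=4 -> inv=[5 7 8]
Step 2: demand=4,sold=4 ship[1->2]=2 ship[0->1]=2 prod=4 -> inv=[7 7 6]
Step 3: demand=4,sold=4 ship[1->2]=2 ship[0->1]=2 prod=4 -> inv=[9 7 4]
Step 4: demand=4,sold=4 ship[1->2]=2 ship[0->1]=2 prod=4 -> inv=[11 7 2]
Step 5: demand=4,sold=2 ship[1->2]=2 ship[0->1]=2 prod=4 -> inv=[13 7 2]
Step 6: demand=4,sold=2 ship[1->2]=2 ship[0->1]=2 prod=4 -> inv=[15 7 2]
Step 7: demand=4,sold=2 ship[1->2]=2 ship[0->1]=2 prod=4 -> inv=[17 7 2]
Step 8: demand=4,sold=2 ship[1->2]=2 ship[0->1]=2 prod=4 -> inv=[19 7 2]

19 7 2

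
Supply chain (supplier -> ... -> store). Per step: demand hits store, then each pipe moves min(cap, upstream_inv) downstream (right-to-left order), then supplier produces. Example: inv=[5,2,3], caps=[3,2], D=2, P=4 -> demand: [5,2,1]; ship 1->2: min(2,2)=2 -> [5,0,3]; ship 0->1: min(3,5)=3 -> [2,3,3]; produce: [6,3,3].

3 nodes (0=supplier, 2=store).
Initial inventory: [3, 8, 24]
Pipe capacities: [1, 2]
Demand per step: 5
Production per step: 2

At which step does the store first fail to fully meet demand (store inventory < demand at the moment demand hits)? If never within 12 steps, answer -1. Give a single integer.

Step 1: demand=5,sold=5 ship[1->2]=2 ship[0->1]=1 prod=2 -> [4 7 21]
Step 2: demand=5,sold=5 ship[1->2]=2 ship[0->1]=1 prod=2 -> [5 6 18]
Step 3: demand=5,sold=5 ship[1->2]=2 ship[0->1]=1 prod=2 -> [6 5 15]
Step 4: demand=5,sold=5 ship[1->2]=2 ship[0->1]=1 prod=2 -> [7 4 12]
Step 5: demand=5,sold=5 ship[1->2]=2 ship[0->1]=1 prod=2 -> [8 3 9]
Step 6: demand=5,sold=5 ship[1->2]=2 ship[0->1]=1 prod=2 -> [9 2 6]
Step 7: demand=5,sold=5 ship[1->2]=2 ship[0->1]=1 prod=2 -> [10 1 3]
Step 8: demand=5,sold=3 ship[1->2]=1 ship[0->1]=1 prod=2 -> [11 1 1]
Step 9: demand=5,sold=1 ship[1->2]=1 ship[0->1]=1 prod=2 -> [12 1 1]
Step 10: demand=5,sold=1 ship[1->2]=1 ship[0->1]=1 prod=2 -> [13 1 1]
Step 11: demand=5,sold=1 ship[1->2]=1 ship[0->1]=1 prod=2 -> [14 1 1]
Step 12: demand=5,sold=1 ship[1->2]=1 ship[0->1]=1 prod=2 -> [15 1 1]
First stockout at step 8

8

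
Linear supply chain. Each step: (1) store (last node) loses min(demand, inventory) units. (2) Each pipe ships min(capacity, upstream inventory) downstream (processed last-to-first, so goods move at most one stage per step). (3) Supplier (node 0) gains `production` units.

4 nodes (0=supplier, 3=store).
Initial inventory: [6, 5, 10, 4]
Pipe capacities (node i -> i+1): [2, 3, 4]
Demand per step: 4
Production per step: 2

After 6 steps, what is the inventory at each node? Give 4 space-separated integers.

Step 1: demand=4,sold=4 ship[2->3]=4 ship[1->2]=3 ship[0->1]=2 prod=2 -> inv=[6 4 9 4]
Step 2: demand=4,sold=4 ship[2->3]=4 ship[1->2]=3 ship[0->1]=2 prod=2 -> inv=[6 3 8 4]
Step 3: demand=4,sold=4 ship[2->3]=4 ship[1->2]=3 ship[0->1]=2 prod=2 -> inv=[6 2 7 4]
Step 4: demand=4,sold=4 ship[2->3]=4 ship[1->2]=2 ship[0->1]=2 prod=2 -> inv=[6 2 5 4]
Step 5: demand=4,sold=4 ship[2->3]=4 ship[1->2]=2 ship[0->1]=2 prod=2 -> inv=[6 2 3 4]
Step 6: demand=4,sold=4 ship[2->3]=3 ship[1->2]=2 ship[0->1]=2 prod=2 -> inv=[6 2 2 3]

6 2 2 3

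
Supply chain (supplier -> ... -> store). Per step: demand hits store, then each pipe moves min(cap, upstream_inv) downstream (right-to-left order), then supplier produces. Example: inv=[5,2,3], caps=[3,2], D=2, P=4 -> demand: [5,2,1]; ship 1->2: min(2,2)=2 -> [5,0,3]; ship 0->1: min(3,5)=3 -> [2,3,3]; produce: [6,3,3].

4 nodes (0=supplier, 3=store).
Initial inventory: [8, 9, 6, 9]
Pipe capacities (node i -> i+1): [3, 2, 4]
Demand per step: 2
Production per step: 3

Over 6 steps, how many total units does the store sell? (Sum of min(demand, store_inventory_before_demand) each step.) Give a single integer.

Step 1: sold=2 (running total=2) -> [8 10 4 11]
Step 2: sold=2 (running total=4) -> [8 11 2 13]
Step 3: sold=2 (running total=6) -> [8 12 2 13]
Step 4: sold=2 (running total=8) -> [8 13 2 13]
Step 5: sold=2 (running total=10) -> [8 14 2 13]
Step 6: sold=2 (running total=12) -> [8 15 2 13]

Answer: 12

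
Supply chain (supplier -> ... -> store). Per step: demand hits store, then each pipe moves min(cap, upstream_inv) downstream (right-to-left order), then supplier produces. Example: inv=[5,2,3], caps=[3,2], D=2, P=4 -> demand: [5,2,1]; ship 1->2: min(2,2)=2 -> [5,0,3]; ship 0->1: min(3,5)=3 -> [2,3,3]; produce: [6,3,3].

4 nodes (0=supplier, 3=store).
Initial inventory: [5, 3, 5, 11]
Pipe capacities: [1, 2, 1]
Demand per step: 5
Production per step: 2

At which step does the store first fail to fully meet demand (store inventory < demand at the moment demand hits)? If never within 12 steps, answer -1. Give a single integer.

Step 1: demand=5,sold=5 ship[2->3]=1 ship[1->2]=2 ship[0->1]=1 prod=2 -> [6 2 6 7]
Step 2: demand=5,sold=5 ship[2->3]=1 ship[1->2]=2 ship[0->1]=1 prod=2 -> [7 1 7 3]
Step 3: demand=5,sold=3 ship[2->3]=1 ship[1->2]=1 ship[0->1]=1 prod=2 -> [8 1 7 1]
Step 4: demand=5,sold=1 ship[2->3]=1 ship[1->2]=1 ship[0->1]=1 prod=2 -> [9 1 7 1]
Step 5: demand=5,sold=1 ship[2->3]=1 ship[1->2]=1 ship[0->1]=1 prod=2 -> [10 1 7 1]
Step 6: demand=5,sold=1 ship[2->3]=1 ship[1->2]=1 ship[0->1]=1 prod=2 -> [11 1 7 1]
Step 7: demand=5,sold=1 ship[2->3]=1 ship[1->2]=1 ship[0->1]=1 prod=2 -> [12 1 7 1]
Step 8: demand=5,sold=1 ship[2->3]=1 ship[1->2]=1 ship[0->1]=1 prod=2 -> [13 1 7 1]
Step 9: demand=5,sold=1 ship[2->3]=1 ship[1->2]=1 ship[0->1]=1 prod=2 -> [14 1 7 1]
Step 10: demand=5,sold=1 ship[2->3]=1 ship[1->2]=1 ship[0->1]=1 prod=2 -> [15 1 7 1]
Step 11: demand=5,sold=1 ship[2->3]=1 ship[1->2]=1 ship[0->1]=1 prod=2 -> [16 1 7 1]
Step 12: demand=5,sold=1 ship[2->3]=1 ship[1->2]=1 ship[0->1]=1 prod=2 -> [17 1 7 1]
First stockout at step 3

3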